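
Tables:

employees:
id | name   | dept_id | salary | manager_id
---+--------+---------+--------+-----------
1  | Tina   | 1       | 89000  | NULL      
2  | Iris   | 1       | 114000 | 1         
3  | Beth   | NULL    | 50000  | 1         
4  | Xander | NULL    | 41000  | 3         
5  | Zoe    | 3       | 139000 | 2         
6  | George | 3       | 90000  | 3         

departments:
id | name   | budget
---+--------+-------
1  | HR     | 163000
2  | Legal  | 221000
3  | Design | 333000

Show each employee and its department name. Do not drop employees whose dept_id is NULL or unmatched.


LEFT JOIN keeps every row from employees (the left table); where dept_id has no match in departments, the department columns become NULL. Walk through each employee:
  - employee 1 (Tina): dept_id=1 -> matches HR
  - employee 2 (Iris): dept_id=1 -> matches HR
  - employee 3 (Beth): dept_id=NULL, no match -> kept with NULL
  - employee 4 (Xander): dept_id=NULL, no match -> kept with NULL
  - employee 5 (Zoe): dept_id=3 -> matches Design
  - employee 6 (George): dept_id=3 -> matches Design
All 6 rows appear; 2 have NULL department.

SQL:
SELECT a.name, b.name AS department
FROM employees a
LEFT JOIN departments b ON a.dept_id = b.id

Result:
name   | department
-------+-----------
Tina   | HR        
Iris   | HR        
Beth   | NULL      
Xander | NULL      
Zoe    | Design    
George | Design    


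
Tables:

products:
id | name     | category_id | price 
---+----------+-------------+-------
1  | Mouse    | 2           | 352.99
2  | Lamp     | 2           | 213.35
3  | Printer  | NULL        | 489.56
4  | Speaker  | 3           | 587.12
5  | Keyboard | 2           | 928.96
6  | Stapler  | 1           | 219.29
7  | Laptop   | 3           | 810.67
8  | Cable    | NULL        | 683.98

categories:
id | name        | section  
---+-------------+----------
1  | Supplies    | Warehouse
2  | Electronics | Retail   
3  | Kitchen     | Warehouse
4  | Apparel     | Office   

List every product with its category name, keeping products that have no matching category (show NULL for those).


LEFT JOIN keeps every row from products (the left table); where category_id has no match in categories, the category columns become NULL. Walk through each product:
  - product 1 (Mouse): category_id=2 -> matches Electronics
  - product 2 (Lamp): category_id=2 -> matches Electronics
  - product 3 (Printer): category_id=NULL, no match -> kept with NULL
  - product 4 (Speaker): category_id=3 -> matches Kitchen
  - product 5 (Keyboard): category_id=2 -> matches Electronics
  - product 6 (Stapler): category_id=1 -> matches Supplies
  - product 7 (Laptop): category_id=3 -> matches Kitchen
  - product 8 (Cable): category_id=NULL, no match -> kept with NULL
All 8 rows appear; 2 have NULL category.

SQL:
SELECT a.name, b.name AS category
FROM products a
LEFT JOIN categories b ON a.category_id = b.id

Result:
name     | category   
---------+------------
Mouse    | Electronics
Lamp     | Electronics
Printer  | NULL       
Speaker  | Kitchen    
Keyboard | Electronics
Stapler  | Supplies   
Laptop   | Kitchen    
Cable    | NULL       


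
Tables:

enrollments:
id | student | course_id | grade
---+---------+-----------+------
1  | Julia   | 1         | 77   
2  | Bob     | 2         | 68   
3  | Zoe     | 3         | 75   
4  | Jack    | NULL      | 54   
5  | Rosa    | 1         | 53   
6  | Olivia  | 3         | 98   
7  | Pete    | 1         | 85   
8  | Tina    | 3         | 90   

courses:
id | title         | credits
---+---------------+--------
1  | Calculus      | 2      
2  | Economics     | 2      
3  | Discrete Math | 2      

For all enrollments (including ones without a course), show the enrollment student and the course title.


LEFT JOIN keeps every row from enrollments (the left table); where course_id has no match in courses, the course columns become NULL. Walk through each enrollment:
  - enrollment 1 (Julia): course_id=1 -> matches Calculus
  - enrollment 2 (Bob): course_id=2 -> matches Economics
  - enrollment 3 (Zoe): course_id=3 -> matches Discrete Math
  - enrollment 4 (Jack): course_id=NULL, no match -> kept with NULL
  - enrollment 5 (Rosa): course_id=1 -> matches Calculus
  - enrollment 6 (Olivia): course_id=3 -> matches Discrete Math
  - enrollment 7 (Pete): course_id=1 -> matches Calculus
  - enrollment 8 (Tina): course_id=3 -> matches Discrete Math
All 8 rows appear; 1 has NULL course.

SQL:
SELECT a.student, b.title AS course
FROM enrollments a
LEFT JOIN courses b ON a.course_id = b.id

Result:
student | course       
--------+--------------
Julia   | Calculus     
Bob     | Economics    
Zoe     | Discrete Math
Jack    | NULL         
Rosa    | Calculus     
Olivia  | Discrete Math
Pete    | Calculus     
Tina    | Discrete Math


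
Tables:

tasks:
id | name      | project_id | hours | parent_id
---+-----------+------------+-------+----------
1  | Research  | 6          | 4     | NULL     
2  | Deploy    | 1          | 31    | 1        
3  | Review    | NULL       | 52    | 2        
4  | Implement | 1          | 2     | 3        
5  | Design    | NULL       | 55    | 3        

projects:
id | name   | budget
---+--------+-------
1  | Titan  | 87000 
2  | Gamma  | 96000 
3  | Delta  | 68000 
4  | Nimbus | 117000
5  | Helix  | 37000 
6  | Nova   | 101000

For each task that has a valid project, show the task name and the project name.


INNER JOIN keeps only tasks rows whose project_id matches an id in projects. Walk through each task:
  - task 1 (Research): project_id=6 -> matches Nova
  - task 2 (Deploy): project_id=1 -> matches Titan
  - task 3 (Review): project_id=NULL, no match -> dropped
  - task 4 (Implement): project_id=1 -> matches Titan
  - task 5 (Design): project_id=NULL, no match -> dropped
So 2 of 5 rows are dropped.

SQL:
SELECT a.name, b.name AS project
FROM tasks a
INNER JOIN projects b ON a.project_id = b.id

Result:
name      | project
----------+--------
Research  | Nova   
Deploy    | Titan  
Implement | Titan  


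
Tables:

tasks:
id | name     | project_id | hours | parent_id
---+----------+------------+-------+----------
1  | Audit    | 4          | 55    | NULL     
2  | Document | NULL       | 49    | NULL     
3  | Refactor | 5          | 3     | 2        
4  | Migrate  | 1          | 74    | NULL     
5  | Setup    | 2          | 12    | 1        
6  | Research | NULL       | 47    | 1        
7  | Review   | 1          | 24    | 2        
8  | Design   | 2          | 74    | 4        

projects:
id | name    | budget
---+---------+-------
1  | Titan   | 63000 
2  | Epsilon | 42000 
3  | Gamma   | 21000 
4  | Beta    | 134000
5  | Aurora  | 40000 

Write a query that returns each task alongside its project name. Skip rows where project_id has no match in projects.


INNER JOIN keeps only tasks rows whose project_id matches an id in projects. Walk through each task:
  - task 1 (Audit): project_id=4 -> matches Beta
  - task 2 (Document): project_id=NULL, no match -> dropped
  - task 3 (Refactor): project_id=5 -> matches Aurora
  - task 4 (Migrate): project_id=1 -> matches Titan
  - task 5 (Setup): project_id=2 -> matches Epsilon
  - task 6 (Research): project_id=NULL, no match -> dropped
  - task 7 (Review): project_id=1 -> matches Titan
  - task 8 (Design): project_id=2 -> matches Epsilon
So 2 of 8 rows are dropped.

SQL:
SELECT a.name, b.name AS project
FROM tasks a
INNER JOIN projects b ON a.project_id = b.id

Result:
name     | project
---------+--------
Audit    | Beta   
Refactor | Aurora 
Migrate  | Titan  
Setup    | Epsilon
Review   | Titan  
Design   | Epsilon


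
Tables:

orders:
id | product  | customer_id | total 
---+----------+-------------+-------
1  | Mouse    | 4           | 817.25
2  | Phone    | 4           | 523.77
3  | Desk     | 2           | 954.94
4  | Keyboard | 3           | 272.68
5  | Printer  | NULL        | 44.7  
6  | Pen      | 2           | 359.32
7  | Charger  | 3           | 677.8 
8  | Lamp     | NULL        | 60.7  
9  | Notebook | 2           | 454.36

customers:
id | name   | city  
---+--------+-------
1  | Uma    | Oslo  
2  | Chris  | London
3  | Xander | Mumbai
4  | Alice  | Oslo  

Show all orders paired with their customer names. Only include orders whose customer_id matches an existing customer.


INNER JOIN keeps only orders rows whose customer_id matches an id in customers. Walk through each order:
  - order 1 (Mouse): customer_id=4 -> matches Alice
  - order 2 (Phone): customer_id=4 -> matches Alice
  - order 3 (Desk): customer_id=2 -> matches Chris
  - order 4 (Keyboard): customer_id=3 -> matches Xander
  - order 5 (Printer): customer_id=NULL, no match -> dropped
  - order 6 (Pen): customer_id=2 -> matches Chris
  - order 7 (Charger): customer_id=3 -> matches Xander
  - order 8 (Lamp): customer_id=NULL, no match -> dropped
  - order 9 (Notebook): customer_id=2 -> matches Chris
So 2 of 9 rows are dropped.

SQL:
SELECT a.product, b.name AS customer
FROM orders a
INNER JOIN customers b ON a.customer_id = b.id

Result:
product  | customer
---------+---------
Mouse    | Alice   
Phone    | Alice   
Desk     | Chris   
Keyboard | Xander  
Pen      | Chris   
Charger  | Xander  
Notebook | Chris   


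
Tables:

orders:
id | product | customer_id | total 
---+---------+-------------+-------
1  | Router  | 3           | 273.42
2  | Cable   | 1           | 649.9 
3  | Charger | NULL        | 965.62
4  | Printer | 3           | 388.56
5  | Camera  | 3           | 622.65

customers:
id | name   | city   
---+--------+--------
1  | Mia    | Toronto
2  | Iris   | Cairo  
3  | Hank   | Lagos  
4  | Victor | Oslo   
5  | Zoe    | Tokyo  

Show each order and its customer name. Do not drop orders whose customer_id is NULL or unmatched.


LEFT JOIN keeps every row from orders (the left table); where customer_id has no match in customers, the customer columns become NULL. Walk through each order:
  - order 1 (Router): customer_id=3 -> matches Hank
  - order 2 (Cable): customer_id=1 -> matches Mia
  - order 3 (Charger): customer_id=NULL, no match -> kept with NULL
  - order 4 (Printer): customer_id=3 -> matches Hank
  - order 5 (Camera): customer_id=3 -> matches Hank
All 5 rows appear; 1 has NULL customer.

SQL:
SELECT a.product, b.name AS customer
FROM orders a
LEFT JOIN customers b ON a.customer_id = b.id

Result:
product | customer
--------+---------
Router  | Hank    
Cable   | Mia     
Charger | NULL    
Printer | Hank    
Camera  | Hank    


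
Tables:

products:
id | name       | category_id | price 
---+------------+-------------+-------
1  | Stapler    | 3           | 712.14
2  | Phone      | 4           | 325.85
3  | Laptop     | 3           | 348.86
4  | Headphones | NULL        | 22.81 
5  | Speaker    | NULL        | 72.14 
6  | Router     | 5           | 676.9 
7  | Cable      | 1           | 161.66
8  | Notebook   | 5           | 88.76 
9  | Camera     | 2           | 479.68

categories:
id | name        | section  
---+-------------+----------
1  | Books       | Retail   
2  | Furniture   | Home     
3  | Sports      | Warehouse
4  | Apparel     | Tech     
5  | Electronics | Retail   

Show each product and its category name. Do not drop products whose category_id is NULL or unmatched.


LEFT JOIN keeps every row from products (the left table); where category_id has no match in categories, the category columns become NULL. Walk through each product:
  - product 1 (Stapler): category_id=3 -> matches Sports
  - product 2 (Phone): category_id=4 -> matches Apparel
  - product 3 (Laptop): category_id=3 -> matches Sports
  - product 4 (Headphones): category_id=NULL, no match -> kept with NULL
  - product 5 (Speaker): category_id=NULL, no match -> kept with NULL
  - product 6 (Router): category_id=5 -> matches Electronics
  - product 7 (Cable): category_id=1 -> matches Books
  - product 8 (Notebook): category_id=5 -> matches Electronics
  - product 9 (Camera): category_id=2 -> matches Furniture
All 9 rows appear; 2 have NULL category.

SQL:
SELECT a.name, b.name AS category
FROM products a
LEFT JOIN categories b ON a.category_id = b.id

Result:
name       | category   
-----------+------------
Stapler    | Sports     
Phone      | Apparel    
Laptop     | Sports     
Headphones | NULL       
Speaker    | NULL       
Router     | Electronics
Cable      | Books      
Notebook   | Electronics
Camera     | Furniture  


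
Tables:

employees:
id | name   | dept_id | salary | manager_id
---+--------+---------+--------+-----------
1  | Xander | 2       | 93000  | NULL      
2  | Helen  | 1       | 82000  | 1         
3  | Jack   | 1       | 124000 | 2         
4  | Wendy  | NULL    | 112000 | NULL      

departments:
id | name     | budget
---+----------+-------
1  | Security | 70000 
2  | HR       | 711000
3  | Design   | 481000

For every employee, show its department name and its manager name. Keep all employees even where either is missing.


Two LEFT JOINs from the same base table employees: one to departments via dept_id, one to employees itself via manager_id. Both are LEFT so every employee is preserved.
Match against departments:
  - employee 1 (Xander): dept_id=2 -> matches HR
  - employee 2 (Helen): dept_id=1 -> matches Security
  - employee 3 (Jack): dept_id=1 -> matches Security
  - employee 4 (Wendy): dept_id=NULL, no match -> kept with NULL
Match against employees (self):
  - employee 1 (Xander): manager_id=NULL -> NULL
  - employee 2 (Helen): manager_id=1 -> Xander
  - employee 3 (Jack): manager_id=2 -> Helen
  - employee 4 (Wendy): manager_id=NULL -> NULL

SQL:
SELECT a.name, b.name AS department, c.name AS manager
FROM employees a
LEFT JOIN departments b ON a.dept_id = b.id
LEFT JOIN employees c ON a.manager_id = c.id

Result:
name   | department | manager
-------+------------+--------
Xander | HR         | NULL   
Helen  | Security   | Xander 
Jack   | Security   | Helen  
Wendy  | NULL       | NULL   


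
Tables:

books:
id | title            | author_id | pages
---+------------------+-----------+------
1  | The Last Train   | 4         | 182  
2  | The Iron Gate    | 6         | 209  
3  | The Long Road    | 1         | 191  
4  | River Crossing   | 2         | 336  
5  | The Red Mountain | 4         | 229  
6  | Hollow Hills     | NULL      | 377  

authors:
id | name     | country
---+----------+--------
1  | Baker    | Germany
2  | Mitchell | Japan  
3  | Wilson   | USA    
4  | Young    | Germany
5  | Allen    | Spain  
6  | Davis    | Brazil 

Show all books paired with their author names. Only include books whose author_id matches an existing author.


INNER JOIN keeps only books rows whose author_id matches an id in authors. Walk through each book:
  - book 1 (The Last Train): author_id=4 -> matches Young
  - book 2 (The Iron Gate): author_id=6 -> matches Davis
  - book 3 (The Long Road): author_id=1 -> matches Baker
  - book 4 (River Crossing): author_id=2 -> matches Mitchell
  - book 5 (The Red Mountain): author_id=4 -> matches Young
  - book 6 (Hollow Hills): author_id=NULL, no match -> dropped
So 1 of 6 rows is dropped.

SQL:
SELECT a.title, b.name AS author
FROM books a
INNER JOIN authors b ON a.author_id = b.id

Result:
title            | author  
-----------------+---------
The Last Train   | Young   
The Iron Gate    | Davis   
The Long Road    | Baker   
River Crossing   | Mitchell
The Red Mountain | Young   


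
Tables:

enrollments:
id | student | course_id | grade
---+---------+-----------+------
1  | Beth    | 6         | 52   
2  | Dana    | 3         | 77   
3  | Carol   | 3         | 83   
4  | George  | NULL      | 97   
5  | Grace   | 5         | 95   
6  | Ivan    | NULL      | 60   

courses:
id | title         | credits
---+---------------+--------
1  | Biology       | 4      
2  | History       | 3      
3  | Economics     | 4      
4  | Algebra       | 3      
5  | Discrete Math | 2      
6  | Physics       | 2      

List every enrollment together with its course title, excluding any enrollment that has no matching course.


INNER JOIN keeps only enrollments rows whose course_id matches an id in courses. Walk through each enrollment:
  - enrollment 1 (Beth): course_id=6 -> matches Physics
  - enrollment 2 (Dana): course_id=3 -> matches Economics
  - enrollment 3 (Carol): course_id=3 -> matches Economics
  - enrollment 4 (George): course_id=NULL, no match -> dropped
  - enrollment 5 (Grace): course_id=5 -> matches Discrete Math
  - enrollment 6 (Ivan): course_id=NULL, no match -> dropped
So 2 of 6 rows are dropped.

SQL:
SELECT a.student, b.title AS course
FROM enrollments a
INNER JOIN courses b ON a.course_id = b.id

Result:
student | course       
--------+--------------
Beth    | Physics      
Dana    | Economics    
Carol   | Economics    
Grace   | Discrete Math


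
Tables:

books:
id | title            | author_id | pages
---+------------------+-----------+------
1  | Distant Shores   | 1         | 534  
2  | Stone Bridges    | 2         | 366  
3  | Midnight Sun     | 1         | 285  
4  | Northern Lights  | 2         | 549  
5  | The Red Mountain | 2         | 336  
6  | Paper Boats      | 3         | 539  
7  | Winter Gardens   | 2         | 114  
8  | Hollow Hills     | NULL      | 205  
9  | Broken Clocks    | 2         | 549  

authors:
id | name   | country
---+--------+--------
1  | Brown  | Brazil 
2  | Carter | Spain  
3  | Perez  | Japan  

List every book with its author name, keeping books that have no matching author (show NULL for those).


LEFT JOIN keeps every row from books (the left table); where author_id has no match in authors, the author columns become NULL. Walk through each book:
  - book 1 (Distant Shores): author_id=1 -> matches Brown
  - book 2 (Stone Bridges): author_id=2 -> matches Carter
  - book 3 (Midnight Sun): author_id=1 -> matches Brown
  - book 4 (Northern Lights): author_id=2 -> matches Carter
  - book 5 (The Red Mountain): author_id=2 -> matches Carter
  - book 6 (Paper Boats): author_id=3 -> matches Perez
  - book 7 (Winter Gardens): author_id=2 -> matches Carter
  - book 8 (Hollow Hills): author_id=NULL, no match -> kept with NULL
  - book 9 (Broken Clocks): author_id=2 -> matches Carter
All 9 rows appear; 1 has NULL author.

SQL:
SELECT a.title, b.name AS author
FROM books a
LEFT JOIN authors b ON a.author_id = b.id

Result:
title            | author
-----------------+-------
Distant Shores   | Brown 
Stone Bridges    | Carter
Midnight Sun     | Brown 
Northern Lights  | Carter
The Red Mountain | Carter
Paper Boats      | Perez 
Winter Gardens   | Carter
Hollow Hills     | NULL  
Broken Clocks    | Carter


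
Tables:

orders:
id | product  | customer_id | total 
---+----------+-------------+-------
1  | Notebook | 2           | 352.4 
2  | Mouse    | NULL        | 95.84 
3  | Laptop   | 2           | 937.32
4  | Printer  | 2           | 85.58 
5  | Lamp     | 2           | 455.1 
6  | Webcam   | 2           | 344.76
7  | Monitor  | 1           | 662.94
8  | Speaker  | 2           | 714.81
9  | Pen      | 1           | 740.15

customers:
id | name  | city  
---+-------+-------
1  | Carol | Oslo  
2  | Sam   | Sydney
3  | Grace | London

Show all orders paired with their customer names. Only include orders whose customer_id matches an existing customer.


INNER JOIN keeps only orders rows whose customer_id matches an id in customers. Walk through each order:
  - order 1 (Notebook): customer_id=2 -> matches Sam
  - order 2 (Mouse): customer_id=NULL, no match -> dropped
  - order 3 (Laptop): customer_id=2 -> matches Sam
  - order 4 (Printer): customer_id=2 -> matches Sam
  - order 5 (Lamp): customer_id=2 -> matches Sam
  - order 6 (Webcam): customer_id=2 -> matches Sam
  - order 7 (Monitor): customer_id=1 -> matches Carol
  - order 8 (Speaker): customer_id=2 -> matches Sam
  - order 9 (Pen): customer_id=1 -> matches Carol
So 1 of 9 rows is dropped.

SQL:
SELECT a.product, b.name AS customer
FROM orders a
INNER JOIN customers b ON a.customer_id = b.id

Result:
product  | customer
---------+---------
Notebook | Sam     
Laptop   | Sam     
Printer  | Sam     
Lamp     | Sam     
Webcam   | Sam     
Monitor  | Carol   
Speaker  | Sam     
Pen      | Carol   


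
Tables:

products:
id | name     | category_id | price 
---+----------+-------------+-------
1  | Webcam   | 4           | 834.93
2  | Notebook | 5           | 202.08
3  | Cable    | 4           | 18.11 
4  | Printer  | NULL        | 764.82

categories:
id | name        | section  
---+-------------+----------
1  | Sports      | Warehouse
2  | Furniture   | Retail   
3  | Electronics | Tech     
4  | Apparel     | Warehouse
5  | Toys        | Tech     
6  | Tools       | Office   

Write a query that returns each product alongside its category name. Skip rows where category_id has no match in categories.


INNER JOIN keeps only products rows whose category_id matches an id in categories. Walk through each product:
  - product 1 (Webcam): category_id=4 -> matches Apparel
  - product 2 (Notebook): category_id=5 -> matches Toys
  - product 3 (Cable): category_id=4 -> matches Apparel
  - product 4 (Printer): category_id=NULL, no match -> dropped
So 1 of 4 rows is dropped.

SQL:
SELECT a.name, b.name AS category
FROM products a
INNER JOIN categories b ON a.category_id = b.id

Result:
name     | category
---------+---------
Webcam   | Apparel 
Notebook | Toys    
Cable    | Apparel 


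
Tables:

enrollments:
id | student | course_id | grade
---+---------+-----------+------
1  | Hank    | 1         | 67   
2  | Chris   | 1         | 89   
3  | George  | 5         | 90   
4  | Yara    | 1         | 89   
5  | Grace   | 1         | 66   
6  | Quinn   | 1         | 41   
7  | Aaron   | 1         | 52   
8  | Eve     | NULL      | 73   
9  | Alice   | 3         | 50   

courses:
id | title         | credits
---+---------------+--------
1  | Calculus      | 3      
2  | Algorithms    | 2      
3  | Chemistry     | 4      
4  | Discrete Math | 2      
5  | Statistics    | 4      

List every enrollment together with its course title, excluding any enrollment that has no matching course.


INNER JOIN keeps only enrollments rows whose course_id matches an id in courses. Walk through each enrollment:
  - enrollment 1 (Hank): course_id=1 -> matches Calculus
  - enrollment 2 (Chris): course_id=1 -> matches Calculus
  - enrollment 3 (George): course_id=5 -> matches Statistics
  - enrollment 4 (Yara): course_id=1 -> matches Calculus
  - enrollment 5 (Grace): course_id=1 -> matches Calculus
  - enrollment 6 (Quinn): course_id=1 -> matches Calculus
  - enrollment 7 (Aaron): course_id=1 -> matches Calculus
  - enrollment 8 (Eve): course_id=NULL, no match -> dropped
  - enrollment 9 (Alice): course_id=3 -> matches Chemistry
So 1 of 9 rows is dropped.

SQL:
SELECT a.student, b.title AS course
FROM enrollments a
INNER JOIN courses b ON a.course_id = b.id

Result:
student | course    
--------+-----------
Hank    | Calculus  
Chris   | Calculus  
George  | Statistics
Yara    | Calculus  
Grace   | Calculus  
Quinn   | Calculus  
Aaron   | Calculus  
Alice   | Chemistry 


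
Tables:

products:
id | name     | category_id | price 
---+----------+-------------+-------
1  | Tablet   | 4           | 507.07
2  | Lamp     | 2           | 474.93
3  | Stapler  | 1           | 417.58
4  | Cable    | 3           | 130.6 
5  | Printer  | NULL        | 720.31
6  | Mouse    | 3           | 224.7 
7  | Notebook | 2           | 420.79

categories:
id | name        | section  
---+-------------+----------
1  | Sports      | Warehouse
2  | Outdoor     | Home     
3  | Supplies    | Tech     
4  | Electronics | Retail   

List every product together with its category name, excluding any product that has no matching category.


INNER JOIN keeps only products rows whose category_id matches an id in categories. Walk through each product:
  - product 1 (Tablet): category_id=4 -> matches Electronics
  - product 2 (Lamp): category_id=2 -> matches Outdoor
  - product 3 (Stapler): category_id=1 -> matches Sports
  - product 4 (Cable): category_id=3 -> matches Supplies
  - product 5 (Printer): category_id=NULL, no match -> dropped
  - product 6 (Mouse): category_id=3 -> matches Supplies
  - product 7 (Notebook): category_id=2 -> matches Outdoor
So 1 of 7 rows is dropped.

SQL:
SELECT a.name, b.name AS category
FROM products a
INNER JOIN categories b ON a.category_id = b.id

Result:
name     | category   
---------+------------
Tablet   | Electronics
Lamp     | Outdoor    
Stapler  | Sports     
Cable    | Supplies   
Mouse    | Supplies   
Notebook | Outdoor    


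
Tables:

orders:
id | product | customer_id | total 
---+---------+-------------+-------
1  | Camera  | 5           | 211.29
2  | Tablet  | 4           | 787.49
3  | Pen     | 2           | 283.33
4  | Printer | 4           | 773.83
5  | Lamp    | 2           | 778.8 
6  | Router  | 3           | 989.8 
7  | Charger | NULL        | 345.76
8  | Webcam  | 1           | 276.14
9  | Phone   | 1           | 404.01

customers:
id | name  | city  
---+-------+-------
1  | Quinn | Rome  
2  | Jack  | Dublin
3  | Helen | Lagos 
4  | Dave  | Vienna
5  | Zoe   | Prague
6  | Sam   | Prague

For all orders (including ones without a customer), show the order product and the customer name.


LEFT JOIN keeps every row from orders (the left table); where customer_id has no match in customers, the customer columns become NULL. Walk through each order:
  - order 1 (Camera): customer_id=5 -> matches Zoe
  - order 2 (Tablet): customer_id=4 -> matches Dave
  - order 3 (Pen): customer_id=2 -> matches Jack
  - order 4 (Printer): customer_id=4 -> matches Dave
  - order 5 (Lamp): customer_id=2 -> matches Jack
  - order 6 (Router): customer_id=3 -> matches Helen
  - order 7 (Charger): customer_id=NULL, no match -> kept with NULL
  - order 8 (Webcam): customer_id=1 -> matches Quinn
  - order 9 (Phone): customer_id=1 -> matches Quinn
All 9 rows appear; 1 has NULL customer.

SQL:
SELECT a.product, b.name AS customer
FROM orders a
LEFT JOIN customers b ON a.customer_id = b.id

Result:
product | customer
--------+---------
Camera  | Zoe     
Tablet  | Dave    
Pen     | Jack    
Printer | Dave    
Lamp    | Jack    
Router  | Helen   
Charger | NULL    
Webcam  | Quinn   
Phone   | Quinn   


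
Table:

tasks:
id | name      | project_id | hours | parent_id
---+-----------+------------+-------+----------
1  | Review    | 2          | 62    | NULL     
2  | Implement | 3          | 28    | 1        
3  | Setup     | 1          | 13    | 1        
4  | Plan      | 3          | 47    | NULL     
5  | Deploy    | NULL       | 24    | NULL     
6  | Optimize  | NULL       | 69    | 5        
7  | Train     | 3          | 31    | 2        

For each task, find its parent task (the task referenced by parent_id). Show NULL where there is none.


This is a self-join: tasks is joined to a second copy of itself, matching each row's parent_id to another row's id. Use LEFT JOIN so rows with parent_id=NULL are kept.
  - task 1 (Review): parent_id=NULL -> NULL
  - task 2 (Implement): parent_id=1 -> Review
  - task 3 (Setup): parent_id=1 -> Review
  - task 4 (Plan): parent_id=NULL -> NULL
  - task 5 (Deploy): parent_id=NULL -> NULL
  - task 6 (Optimize): parent_id=5 -> Deploy
  - task 7 (Train): parent_id=2 -> Implement

SQL:
SELECT a.name AS item, b.name AS parent
FROM tasks a
LEFT JOIN tasks b ON a.parent_id = b.id

Result:
item      | parent   
----------+----------
Review    | NULL     
Implement | Review   
Setup     | Review   
Plan      | NULL     
Deploy    | NULL     
Optimize  | Deploy   
Train     | Implement


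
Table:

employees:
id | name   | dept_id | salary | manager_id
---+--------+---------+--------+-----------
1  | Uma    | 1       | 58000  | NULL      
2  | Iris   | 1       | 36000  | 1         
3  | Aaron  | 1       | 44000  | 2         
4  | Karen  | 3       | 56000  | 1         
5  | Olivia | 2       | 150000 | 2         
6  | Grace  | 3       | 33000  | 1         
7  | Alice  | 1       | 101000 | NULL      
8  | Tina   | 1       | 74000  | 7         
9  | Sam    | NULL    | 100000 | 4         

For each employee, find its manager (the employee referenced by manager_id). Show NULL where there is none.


This is a self-join: employees is joined to a second copy of itself, matching each row's manager_id to another row's id. Use LEFT JOIN so rows with manager_id=NULL are kept.
  - employee 1 (Uma): manager_id=NULL -> NULL
  - employee 2 (Iris): manager_id=1 -> Uma
  - employee 3 (Aaron): manager_id=2 -> Iris
  - employee 4 (Karen): manager_id=1 -> Uma
  - employee 5 (Olivia): manager_id=2 -> Iris
  - employee 6 (Grace): manager_id=1 -> Uma
  - employee 7 (Alice): manager_id=NULL -> NULL
  - employee 8 (Tina): manager_id=7 -> Alice
  - employee 9 (Sam): manager_id=4 -> Karen

SQL:
SELECT a.name AS item, b.name AS manager
FROM employees a
LEFT JOIN employees b ON a.manager_id = b.id

Result:
item   | manager
-------+--------
Uma    | NULL   
Iris   | Uma    
Aaron  | Iris   
Karen  | Uma    
Olivia | Iris   
Grace  | Uma    
Alice  | NULL   
Tina   | Alice  
Sam    | Karen  


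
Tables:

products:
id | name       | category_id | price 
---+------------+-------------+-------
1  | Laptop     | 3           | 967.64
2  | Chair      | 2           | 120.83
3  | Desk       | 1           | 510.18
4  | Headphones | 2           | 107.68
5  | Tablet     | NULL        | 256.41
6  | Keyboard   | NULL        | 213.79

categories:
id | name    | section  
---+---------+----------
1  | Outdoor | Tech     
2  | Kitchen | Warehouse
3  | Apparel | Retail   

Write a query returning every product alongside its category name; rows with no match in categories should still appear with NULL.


LEFT JOIN keeps every row from products (the left table); where category_id has no match in categories, the category columns become NULL. Walk through each product:
  - product 1 (Laptop): category_id=3 -> matches Apparel
  - product 2 (Chair): category_id=2 -> matches Kitchen
  - product 3 (Desk): category_id=1 -> matches Outdoor
  - product 4 (Headphones): category_id=2 -> matches Kitchen
  - product 5 (Tablet): category_id=NULL, no match -> kept with NULL
  - product 6 (Keyboard): category_id=NULL, no match -> kept with NULL
All 6 rows appear; 2 have NULL category.

SQL:
SELECT a.name, b.name AS category
FROM products a
LEFT JOIN categories b ON a.category_id = b.id

Result:
name       | category
-----------+---------
Laptop     | Apparel 
Chair      | Kitchen 
Desk       | Outdoor 
Headphones | Kitchen 
Tablet     | NULL    
Keyboard   | NULL    


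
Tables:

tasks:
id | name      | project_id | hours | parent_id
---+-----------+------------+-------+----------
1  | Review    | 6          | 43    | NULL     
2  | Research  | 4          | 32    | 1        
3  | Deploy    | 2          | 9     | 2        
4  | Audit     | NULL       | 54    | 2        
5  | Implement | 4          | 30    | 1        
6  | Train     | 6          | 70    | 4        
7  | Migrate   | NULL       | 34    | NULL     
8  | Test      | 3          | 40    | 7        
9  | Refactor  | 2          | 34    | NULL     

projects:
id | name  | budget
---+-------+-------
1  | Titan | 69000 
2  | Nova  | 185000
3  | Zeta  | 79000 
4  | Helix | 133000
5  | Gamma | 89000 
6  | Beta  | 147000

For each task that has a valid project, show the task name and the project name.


INNER JOIN keeps only tasks rows whose project_id matches an id in projects. Walk through each task:
  - task 1 (Review): project_id=6 -> matches Beta
  - task 2 (Research): project_id=4 -> matches Helix
  - task 3 (Deploy): project_id=2 -> matches Nova
  - task 4 (Audit): project_id=NULL, no match -> dropped
  - task 5 (Implement): project_id=4 -> matches Helix
  - task 6 (Train): project_id=6 -> matches Beta
  - task 7 (Migrate): project_id=NULL, no match -> dropped
  - task 8 (Test): project_id=3 -> matches Zeta
  - task 9 (Refactor): project_id=2 -> matches Nova
So 2 of 9 rows are dropped.

SQL:
SELECT a.name, b.name AS project
FROM tasks a
INNER JOIN projects b ON a.project_id = b.id

Result:
name      | project
----------+--------
Review    | Beta   
Research  | Helix  
Deploy    | Nova   
Implement | Helix  
Train     | Beta   
Test      | Zeta   
Refactor  | Nova   


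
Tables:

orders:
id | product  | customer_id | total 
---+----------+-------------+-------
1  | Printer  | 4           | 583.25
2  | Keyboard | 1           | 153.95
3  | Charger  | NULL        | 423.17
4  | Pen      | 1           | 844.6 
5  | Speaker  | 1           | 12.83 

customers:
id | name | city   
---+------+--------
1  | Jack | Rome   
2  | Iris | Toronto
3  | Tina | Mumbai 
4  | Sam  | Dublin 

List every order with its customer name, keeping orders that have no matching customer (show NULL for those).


LEFT JOIN keeps every row from orders (the left table); where customer_id has no match in customers, the customer columns become NULL. Walk through each order:
  - order 1 (Printer): customer_id=4 -> matches Sam
  - order 2 (Keyboard): customer_id=1 -> matches Jack
  - order 3 (Charger): customer_id=NULL, no match -> kept with NULL
  - order 4 (Pen): customer_id=1 -> matches Jack
  - order 5 (Speaker): customer_id=1 -> matches Jack
All 5 rows appear; 1 has NULL customer.

SQL:
SELECT a.product, b.name AS customer
FROM orders a
LEFT JOIN customers b ON a.customer_id = b.id

Result:
product  | customer
---------+---------
Printer  | Sam     
Keyboard | Jack    
Charger  | NULL    
Pen      | Jack    
Speaker  | Jack    


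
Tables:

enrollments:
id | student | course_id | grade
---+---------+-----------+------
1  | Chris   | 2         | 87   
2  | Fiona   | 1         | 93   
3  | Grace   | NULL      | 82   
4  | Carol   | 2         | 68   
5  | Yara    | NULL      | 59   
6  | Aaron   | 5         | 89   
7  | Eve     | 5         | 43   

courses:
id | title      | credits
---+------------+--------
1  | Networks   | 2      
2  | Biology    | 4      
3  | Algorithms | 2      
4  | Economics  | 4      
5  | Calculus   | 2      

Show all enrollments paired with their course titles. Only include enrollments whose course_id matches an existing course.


INNER JOIN keeps only enrollments rows whose course_id matches an id in courses. Walk through each enrollment:
  - enrollment 1 (Chris): course_id=2 -> matches Biology
  - enrollment 2 (Fiona): course_id=1 -> matches Networks
  - enrollment 3 (Grace): course_id=NULL, no match -> dropped
  - enrollment 4 (Carol): course_id=2 -> matches Biology
  - enrollment 5 (Yara): course_id=NULL, no match -> dropped
  - enrollment 6 (Aaron): course_id=5 -> matches Calculus
  - enrollment 7 (Eve): course_id=5 -> matches Calculus
So 2 of 7 rows are dropped.

SQL:
SELECT a.student, b.title AS course
FROM enrollments a
INNER JOIN courses b ON a.course_id = b.id

Result:
student | course  
--------+---------
Chris   | Biology 
Fiona   | Networks
Carol   | Biology 
Aaron   | Calculus
Eve     | Calculus


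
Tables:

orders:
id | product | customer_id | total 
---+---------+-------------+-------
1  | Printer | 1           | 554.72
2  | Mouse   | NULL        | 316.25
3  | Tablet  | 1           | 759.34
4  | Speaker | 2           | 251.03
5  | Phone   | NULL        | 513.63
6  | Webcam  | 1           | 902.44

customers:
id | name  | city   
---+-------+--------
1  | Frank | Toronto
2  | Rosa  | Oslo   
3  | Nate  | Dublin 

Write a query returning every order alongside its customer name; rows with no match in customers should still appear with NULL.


LEFT JOIN keeps every row from orders (the left table); where customer_id has no match in customers, the customer columns become NULL. Walk through each order:
  - order 1 (Printer): customer_id=1 -> matches Frank
  - order 2 (Mouse): customer_id=NULL, no match -> kept with NULL
  - order 3 (Tablet): customer_id=1 -> matches Frank
  - order 4 (Speaker): customer_id=2 -> matches Rosa
  - order 5 (Phone): customer_id=NULL, no match -> kept with NULL
  - order 6 (Webcam): customer_id=1 -> matches Frank
All 6 rows appear; 2 have NULL customer.

SQL:
SELECT a.product, b.name AS customer
FROM orders a
LEFT JOIN customers b ON a.customer_id = b.id

Result:
product | customer
--------+---------
Printer | Frank   
Mouse   | NULL    
Tablet  | Frank   
Speaker | Rosa    
Phone   | NULL    
Webcam  | Frank   


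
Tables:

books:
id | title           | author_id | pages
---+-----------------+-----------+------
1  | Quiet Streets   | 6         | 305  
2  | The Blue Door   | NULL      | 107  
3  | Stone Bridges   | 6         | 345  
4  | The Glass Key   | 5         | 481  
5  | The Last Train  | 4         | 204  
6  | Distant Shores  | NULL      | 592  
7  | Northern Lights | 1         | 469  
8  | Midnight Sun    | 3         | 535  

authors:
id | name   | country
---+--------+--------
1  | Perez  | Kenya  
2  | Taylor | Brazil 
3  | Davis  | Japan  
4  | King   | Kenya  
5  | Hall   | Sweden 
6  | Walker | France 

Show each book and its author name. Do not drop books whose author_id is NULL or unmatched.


LEFT JOIN keeps every row from books (the left table); where author_id has no match in authors, the author columns become NULL. Walk through each book:
  - book 1 (Quiet Streets): author_id=6 -> matches Walker
  - book 2 (The Blue Door): author_id=NULL, no match -> kept with NULL
  - book 3 (Stone Bridges): author_id=6 -> matches Walker
  - book 4 (The Glass Key): author_id=5 -> matches Hall
  - book 5 (The Last Train): author_id=4 -> matches King
  - book 6 (Distant Shores): author_id=NULL, no match -> kept with NULL
  - book 7 (Northern Lights): author_id=1 -> matches Perez
  - book 8 (Midnight Sun): author_id=3 -> matches Davis
All 8 rows appear; 2 have NULL author.

SQL:
SELECT a.title, b.name AS author
FROM books a
LEFT JOIN authors b ON a.author_id = b.id

Result:
title           | author
----------------+-------
Quiet Streets   | Walker
The Blue Door   | NULL  
Stone Bridges   | Walker
The Glass Key   | Hall  
The Last Train  | King  
Distant Shores  | NULL  
Northern Lights | Perez 
Midnight Sun    | Davis 


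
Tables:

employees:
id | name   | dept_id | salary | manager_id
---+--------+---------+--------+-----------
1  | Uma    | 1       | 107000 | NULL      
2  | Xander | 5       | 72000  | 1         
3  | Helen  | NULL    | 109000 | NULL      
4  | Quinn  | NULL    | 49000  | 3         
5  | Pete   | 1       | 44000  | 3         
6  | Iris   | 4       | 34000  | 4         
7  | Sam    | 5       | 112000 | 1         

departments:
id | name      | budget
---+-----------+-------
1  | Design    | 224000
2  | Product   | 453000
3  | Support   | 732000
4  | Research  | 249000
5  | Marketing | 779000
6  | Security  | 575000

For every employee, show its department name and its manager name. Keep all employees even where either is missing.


Two LEFT JOINs from the same base table employees: one to departments via dept_id, one to employees itself via manager_id. Both are LEFT so every employee is preserved.
Match against departments:
  - employee 1 (Uma): dept_id=1 -> matches Design
  - employee 2 (Xander): dept_id=5 -> matches Marketing
  - employee 3 (Helen): dept_id=NULL, no match -> kept with NULL
  - employee 4 (Quinn): dept_id=NULL, no match -> kept with NULL
  - employee 5 (Pete): dept_id=1 -> matches Design
  - employee 6 (Iris): dept_id=4 -> matches Research
  - employee 7 (Sam): dept_id=5 -> matches Marketing
Match against employees (self):
  - employee 1 (Uma): manager_id=NULL -> NULL
  - employee 2 (Xander): manager_id=1 -> Uma
  - employee 3 (Helen): manager_id=NULL -> NULL
  - employee 4 (Quinn): manager_id=3 -> Helen
  - employee 5 (Pete): manager_id=3 -> Helen
  - employee 6 (Iris): manager_id=4 -> Quinn
  - employee 7 (Sam): manager_id=1 -> Uma

SQL:
SELECT a.name, b.name AS department, c.name AS manager
FROM employees a
LEFT JOIN departments b ON a.dept_id = b.id
LEFT JOIN employees c ON a.manager_id = c.id

Result:
name   | department | manager
-------+------------+--------
Uma    | Design     | NULL   
Xander | Marketing  | Uma    
Helen  | NULL       | NULL   
Quinn  | NULL       | Helen  
Pete   | Design     | Helen  
Iris   | Research   | Quinn  
Sam    | Marketing  | Uma    


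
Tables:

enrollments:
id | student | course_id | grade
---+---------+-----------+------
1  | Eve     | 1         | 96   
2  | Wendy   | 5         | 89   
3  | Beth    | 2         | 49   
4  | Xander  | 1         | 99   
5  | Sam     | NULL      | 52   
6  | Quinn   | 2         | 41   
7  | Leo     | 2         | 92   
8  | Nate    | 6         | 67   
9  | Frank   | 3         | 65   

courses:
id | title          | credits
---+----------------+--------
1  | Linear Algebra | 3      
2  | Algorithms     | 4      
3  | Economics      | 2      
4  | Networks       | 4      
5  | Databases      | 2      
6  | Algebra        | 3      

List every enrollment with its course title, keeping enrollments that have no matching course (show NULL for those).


LEFT JOIN keeps every row from enrollments (the left table); where course_id has no match in courses, the course columns become NULL. Walk through each enrollment:
  - enrollment 1 (Eve): course_id=1 -> matches Linear Algebra
  - enrollment 2 (Wendy): course_id=5 -> matches Databases
  - enrollment 3 (Beth): course_id=2 -> matches Algorithms
  - enrollment 4 (Xander): course_id=1 -> matches Linear Algebra
  - enrollment 5 (Sam): course_id=NULL, no match -> kept with NULL
  - enrollment 6 (Quinn): course_id=2 -> matches Algorithms
  - enrollment 7 (Leo): course_id=2 -> matches Algorithms
  - enrollment 8 (Nate): course_id=6 -> matches Algebra
  - enrollment 9 (Frank): course_id=3 -> matches Economics
All 9 rows appear; 1 has NULL course.

SQL:
SELECT a.student, b.title AS course
FROM enrollments a
LEFT JOIN courses b ON a.course_id = b.id

Result:
student | course        
--------+---------------
Eve     | Linear Algebra
Wendy   | Databases     
Beth    | Algorithms    
Xander  | Linear Algebra
Sam     | NULL          
Quinn   | Algorithms    
Leo     | Algorithms    
Nate    | Algebra       
Frank   | Economics     
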